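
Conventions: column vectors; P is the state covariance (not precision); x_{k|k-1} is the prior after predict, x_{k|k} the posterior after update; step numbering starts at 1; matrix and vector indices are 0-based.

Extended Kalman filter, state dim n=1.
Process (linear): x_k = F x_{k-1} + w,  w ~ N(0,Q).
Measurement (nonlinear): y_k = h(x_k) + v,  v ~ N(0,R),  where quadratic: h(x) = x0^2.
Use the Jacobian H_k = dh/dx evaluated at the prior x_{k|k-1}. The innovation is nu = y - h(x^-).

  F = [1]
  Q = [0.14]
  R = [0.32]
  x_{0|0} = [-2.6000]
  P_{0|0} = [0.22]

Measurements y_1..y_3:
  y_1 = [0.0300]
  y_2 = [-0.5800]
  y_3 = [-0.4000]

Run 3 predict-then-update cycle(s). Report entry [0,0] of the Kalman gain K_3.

K[0,0] = -0.3687

step 1: x^-=[-2.6000]  P^-=[0.3600]  H_jac=[-5.2000]  S=[10.0544]  K=[-0.1862]  nu=[-6.7300]  x^+=[-1.3470]  P^+=[0.0115]
step 2: x^-=[-1.3470]  P^-=[0.1515]  H_jac=[-2.6939]  S=[1.4192]  K=[-0.2875]  nu=[-2.3943]  x^+=[-0.6586]  P^+=[0.0342]
step 3: x^-=[-0.6586]  P^-=[0.1742]  H_jac=[-1.3172]  S=[0.6221]  K=[-0.3687]  nu=[-0.8337]  x^+=[-0.3512]  P^+=[0.0896]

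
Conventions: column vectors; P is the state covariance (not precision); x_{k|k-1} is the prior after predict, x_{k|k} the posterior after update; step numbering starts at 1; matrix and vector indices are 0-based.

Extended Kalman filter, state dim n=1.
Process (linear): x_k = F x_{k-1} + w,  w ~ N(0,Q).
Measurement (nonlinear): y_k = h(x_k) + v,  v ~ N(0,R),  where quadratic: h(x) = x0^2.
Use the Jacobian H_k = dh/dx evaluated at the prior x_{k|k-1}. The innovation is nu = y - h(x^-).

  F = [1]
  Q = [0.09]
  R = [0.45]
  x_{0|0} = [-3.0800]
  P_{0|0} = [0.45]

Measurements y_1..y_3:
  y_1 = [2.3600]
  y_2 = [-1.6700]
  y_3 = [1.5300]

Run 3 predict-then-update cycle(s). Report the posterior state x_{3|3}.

x_post = [-1.0571]

step 1: x^-=[-3.0800]  P^-=[0.5400]  H_jac=[-6.1600]  S=[20.9406]  K=[-0.1588]  nu=[-7.1264]  x^+=[-1.9480]  P^+=[0.0116]
step 2: x^-=[-1.9480]  P^-=[0.1016]  H_jac=[-3.8960]  S=[1.9922]  K=[-0.1987]  nu=[-5.4646]  x^+=[-0.8622]  P^+=[0.0230]
step 3: x^-=[-0.8622]  P^-=[0.1130]  H_jac=[-1.7243]  S=[0.7858]  K=[-0.2478]  nu=[0.7867]  x^+=[-1.0571]  P^+=[0.0647]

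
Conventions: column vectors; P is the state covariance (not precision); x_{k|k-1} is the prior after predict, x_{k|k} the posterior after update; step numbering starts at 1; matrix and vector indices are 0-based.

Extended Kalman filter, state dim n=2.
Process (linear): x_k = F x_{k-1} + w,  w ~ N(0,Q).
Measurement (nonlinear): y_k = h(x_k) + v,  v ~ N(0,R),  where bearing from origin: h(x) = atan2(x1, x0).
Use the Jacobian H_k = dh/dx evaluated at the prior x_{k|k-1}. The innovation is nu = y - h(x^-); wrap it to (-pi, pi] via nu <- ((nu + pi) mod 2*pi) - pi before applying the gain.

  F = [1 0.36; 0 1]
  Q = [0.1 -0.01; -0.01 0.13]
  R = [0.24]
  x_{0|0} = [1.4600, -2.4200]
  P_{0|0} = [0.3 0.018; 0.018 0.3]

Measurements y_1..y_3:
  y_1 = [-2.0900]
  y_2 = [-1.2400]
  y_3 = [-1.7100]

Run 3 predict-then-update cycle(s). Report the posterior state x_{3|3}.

x_post = [-1.1755, -2.5857]

step 1: x^-=[0.5888, -2.4200]  P^-=[0.4518 0.1160; 0.1160 0.4300]  H_jac=[0.3901 0.0949]  S=[0.3212]  K=[0.5830; 0.2679]  nu=[-0.7579]  x^+=[0.1469, -2.6231]  P^+=[0.3426 0.0658; 0.0658 0.4069]
step 2: x^-=[-0.7974, -2.6231]  P^-=[0.5428 0.2023; 0.2023 0.5369]  H_jac=[0.3490 -0.1061]  S=[0.2972]  K=[0.5652; 0.0459]  nu=[0.6259]  x^+=[-0.4436, -2.5943]  P^+=[0.4478 0.1946; 0.1946 0.5363]
step 3: x^-=[-1.3776, -2.5943]  P^-=[0.7575 0.3777; 0.3777 0.6663]  H_jac=[0.3007 -0.1597]  S=[0.2892]  K=[0.5790; 0.0248]  nu=[0.3489]  x^+=[-1.1755, -2.5857]  P^+=[0.6605 0.3735; 0.3735 0.6661]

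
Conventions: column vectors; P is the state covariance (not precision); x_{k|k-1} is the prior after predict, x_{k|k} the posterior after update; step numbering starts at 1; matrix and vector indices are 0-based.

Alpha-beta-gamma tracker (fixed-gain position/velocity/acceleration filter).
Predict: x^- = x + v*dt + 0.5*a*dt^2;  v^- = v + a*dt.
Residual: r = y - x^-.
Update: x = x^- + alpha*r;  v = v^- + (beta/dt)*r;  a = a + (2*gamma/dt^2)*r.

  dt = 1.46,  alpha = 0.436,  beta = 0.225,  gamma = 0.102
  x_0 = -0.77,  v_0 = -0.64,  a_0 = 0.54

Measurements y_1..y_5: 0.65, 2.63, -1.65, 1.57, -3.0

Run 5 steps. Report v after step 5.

step 1: x_pred=-1.1289  r=1.7789  x^+=-0.3533  v^+=0.4225  a^+=0.7102
step 2: x_pred=1.0206  r=1.6094  x^+=1.7223  v^+=1.7075  a^+=0.8643
step 3: x_pred=5.1364  r=-6.7864  x^+=2.1775  v^+=1.9235  a^+=0.2148
step 4: x_pred=5.2148  r=-3.6448  x^+=3.6256  v^+=1.6754  a^+=-0.1340
step 5: x_pred=5.9289  r=-8.9289  x^+=2.0359  v^+=0.1037  a^+=-0.9885

v_post = 0.1037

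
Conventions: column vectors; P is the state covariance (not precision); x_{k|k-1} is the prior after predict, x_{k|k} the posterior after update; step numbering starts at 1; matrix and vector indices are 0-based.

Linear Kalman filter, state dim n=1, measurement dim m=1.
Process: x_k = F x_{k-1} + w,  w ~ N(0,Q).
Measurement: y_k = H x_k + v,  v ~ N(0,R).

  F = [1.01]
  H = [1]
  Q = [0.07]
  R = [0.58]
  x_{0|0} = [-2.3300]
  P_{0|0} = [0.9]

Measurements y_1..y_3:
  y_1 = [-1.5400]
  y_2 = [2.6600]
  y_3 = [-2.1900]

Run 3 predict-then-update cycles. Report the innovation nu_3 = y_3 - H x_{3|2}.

innov = [-2.2883]

step 1: x^-=[-2.3533]  P^-=[0.9881]  S=[1.5681]  K=[0.6301]  nu=[0.8133]  x^+=[-1.8408]  P^+=[0.3655]
step 2: x^-=[-1.8592]  P^-=[0.4428]  S=[1.0228]  K=[0.4329]  nu=[4.5192]  x^+=[0.0973]  P^+=[0.2511]
step 3: x^-=[0.0983]  P^-=[0.3262]  S=[0.9062]  K=[0.3599]  nu=[-2.2883]  x^+=[-0.7253]  P^+=[0.2088]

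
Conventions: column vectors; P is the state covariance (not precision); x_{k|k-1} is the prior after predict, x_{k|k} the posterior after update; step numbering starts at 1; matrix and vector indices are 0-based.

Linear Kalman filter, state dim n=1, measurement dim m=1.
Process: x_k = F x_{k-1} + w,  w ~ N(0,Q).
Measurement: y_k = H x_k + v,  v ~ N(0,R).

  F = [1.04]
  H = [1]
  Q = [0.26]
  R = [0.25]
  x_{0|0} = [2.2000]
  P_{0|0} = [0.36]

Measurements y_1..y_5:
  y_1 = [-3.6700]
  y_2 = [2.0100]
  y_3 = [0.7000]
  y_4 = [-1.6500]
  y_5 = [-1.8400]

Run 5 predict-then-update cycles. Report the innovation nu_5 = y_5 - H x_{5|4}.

step 1: x^-=[2.2880]  P^-=[0.6494]  S=[0.8994]  K=[0.7220]  nu=[-5.9580]  x^+=[-2.0139]  P^+=[0.1805]
step 2: x^-=[-2.0944]  P^-=[0.4552]  S=[0.7052]  K=[0.6455]  nu=[4.1044]  x^+=[0.5550]  P^+=[0.1614]
step 3: x^-=[0.5772]  P^-=[0.4345]  S=[0.6845]  K=[0.6348]  nu=[0.1228]  x^+=[0.6552]  P^+=[0.1587]
step 4: x^-=[0.6814]  P^-=[0.4316]  S=[0.6816]  K=[0.6332]  nu=[-2.3314]  x^+=[-0.7950]  P^+=[0.1583]
step 5: x^-=[-0.8267]  P^-=[0.4312]  S=[0.6812]  K=[0.6330]  nu=[-1.0133]  x^+=[-1.4682]  P^+=[0.1583]

innov = [-1.0133]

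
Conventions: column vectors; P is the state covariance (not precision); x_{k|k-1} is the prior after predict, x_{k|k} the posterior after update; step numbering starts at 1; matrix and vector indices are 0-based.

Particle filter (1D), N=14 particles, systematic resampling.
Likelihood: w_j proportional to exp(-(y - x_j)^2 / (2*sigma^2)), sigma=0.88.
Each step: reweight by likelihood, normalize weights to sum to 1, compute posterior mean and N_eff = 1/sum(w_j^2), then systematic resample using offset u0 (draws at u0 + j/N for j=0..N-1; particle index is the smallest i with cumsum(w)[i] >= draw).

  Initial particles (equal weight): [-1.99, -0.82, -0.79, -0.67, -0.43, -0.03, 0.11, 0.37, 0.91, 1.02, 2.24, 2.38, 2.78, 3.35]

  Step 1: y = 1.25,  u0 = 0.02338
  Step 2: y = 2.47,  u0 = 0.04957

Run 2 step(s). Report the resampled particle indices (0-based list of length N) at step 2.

resampled_idx = [5, 6, 8, 9, 10, 11, 11, 11, 12, 12, 12, 13, 13, 13]

step 1: w=[0.0002, 0.0128, 0.0139, 0.0188, 0.0329, 0.0706, 0.0879, 0.1234, 0.1888, 0.1966, 0.1081, 0.0892, 0.0449, 0.0118]  mean=0.9957  Neff=7.9456  idx=[2, 5, 6, 7, 7, 8, 8, 8, 9, 9, 9, 10, 11, 12]
step 2: w=[0.0002, 0.0040, 0.0062, 0.0130, 0.0130, 0.0466, 0.0466, 0.0466, 0.0577, 0.0577, 0.0577, 0.2168, 0.2231, 0.2108]  mean=1.9164  Neff=6.3249  idx=[5, 6, 8, 9, 10, 11, 11, 11, 12, 12, 12, 13, 13, 13]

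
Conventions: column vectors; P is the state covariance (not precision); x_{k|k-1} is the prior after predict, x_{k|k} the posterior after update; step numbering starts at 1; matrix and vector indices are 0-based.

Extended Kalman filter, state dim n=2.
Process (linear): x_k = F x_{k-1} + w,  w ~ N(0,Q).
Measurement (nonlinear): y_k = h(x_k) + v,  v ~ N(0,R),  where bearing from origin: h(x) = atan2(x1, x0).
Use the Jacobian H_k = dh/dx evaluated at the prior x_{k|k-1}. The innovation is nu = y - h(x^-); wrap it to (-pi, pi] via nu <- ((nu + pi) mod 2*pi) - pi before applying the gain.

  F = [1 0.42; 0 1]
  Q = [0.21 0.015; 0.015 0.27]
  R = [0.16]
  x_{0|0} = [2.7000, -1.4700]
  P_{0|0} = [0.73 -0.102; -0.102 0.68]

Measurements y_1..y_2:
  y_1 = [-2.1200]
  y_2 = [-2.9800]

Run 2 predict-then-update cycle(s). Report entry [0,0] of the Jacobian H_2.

H_jac[0,0] = 0.3221

step 1: x^-=[2.0826, -1.4700]  P^-=[0.9743 0.1986; 0.1986 0.9500]  H_jac=[0.2262 0.3205]  S=[0.3362]  K=[0.8448; 1.0391]  nu=[-1.5054]  x^+=[0.8109, -3.0343]  P^+=[0.7343 -0.0966; -0.0966 0.5869]
step 2: x^-=[-0.4635, -3.0343]  P^-=[0.9667 0.1649; 0.1649 0.8569]  H_jac=[0.3221 -0.0492]  S=[0.2571]  K=[1.1793; 0.0426]  nu=[-1.2576]  x^+=[-1.9467, -3.0879]  P^+=[0.6091 0.1520; 0.1520 0.8565]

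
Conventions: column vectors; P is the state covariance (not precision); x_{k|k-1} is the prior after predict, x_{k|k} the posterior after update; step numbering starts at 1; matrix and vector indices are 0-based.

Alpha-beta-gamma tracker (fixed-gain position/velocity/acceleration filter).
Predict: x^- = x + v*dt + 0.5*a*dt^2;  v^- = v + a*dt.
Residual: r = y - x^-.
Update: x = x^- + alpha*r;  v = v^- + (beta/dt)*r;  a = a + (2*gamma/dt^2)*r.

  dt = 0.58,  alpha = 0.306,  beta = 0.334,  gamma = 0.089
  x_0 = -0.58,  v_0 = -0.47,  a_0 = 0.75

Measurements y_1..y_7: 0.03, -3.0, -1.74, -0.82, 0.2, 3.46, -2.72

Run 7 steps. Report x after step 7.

x_post = 1.5973

step 1: x_pred=-0.7264  r=0.7564  x^+=-0.4950  v^+=0.4006  a^+=1.1503
step 2: x_pred=-0.0691  r=-2.9309  x^+=-0.9660  v^+=-0.6200  a^+=-0.4005
step 3: x_pred=-1.3930  r=-0.3470  x^+=-1.4992  v^+=-1.0522  a^+=-0.5842
step 4: x_pred=-2.2077  r=1.3877  x^+=-1.7830  v^+=-0.5919  a^+=0.1501
step 5: x_pred=-2.1011  r=2.3011  x^+=-1.3970  v^+=0.8203  a^+=1.3677
step 6: x_pred=-0.6912  r=4.1512  x^+=0.5791  v^+=4.0040  a^+=3.5642
step 7: x_pred=3.5009  r=-6.2209  x^+=1.5973  v^+=2.4888  a^+=0.2725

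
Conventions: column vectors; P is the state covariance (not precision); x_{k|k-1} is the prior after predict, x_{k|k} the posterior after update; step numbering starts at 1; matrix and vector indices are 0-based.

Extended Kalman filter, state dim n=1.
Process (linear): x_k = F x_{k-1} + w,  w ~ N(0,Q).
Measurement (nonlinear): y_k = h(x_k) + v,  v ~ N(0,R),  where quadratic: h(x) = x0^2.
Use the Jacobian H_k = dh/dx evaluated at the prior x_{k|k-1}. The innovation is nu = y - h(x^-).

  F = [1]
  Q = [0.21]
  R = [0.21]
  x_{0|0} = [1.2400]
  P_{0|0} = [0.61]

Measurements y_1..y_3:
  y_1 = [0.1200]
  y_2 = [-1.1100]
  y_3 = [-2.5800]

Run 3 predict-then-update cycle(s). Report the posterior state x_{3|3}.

step 1: x^-=[1.2400]  P^-=[0.8200]  H_jac=[2.4800]  S=[5.2533]  K=[0.3871]  nu=[-1.4176]  x^+=[0.6912]  P^+=[0.0328]
step 2: x^-=[0.6912]  P^-=[0.2428]  H_jac=[1.3825]  S=[0.6740]  K=[0.4980]  nu=[-1.5878]  x^+=[-0.0994]  P^+=[0.0756]
step 3: x^-=[-0.0994]  P^-=[0.2856]  H_jac=[-0.1989]  S=[0.2213]  K=[-0.2567]  nu=[-2.5899]  x^+=[0.5654]  P^+=[0.2711]

x_post = [0.5654]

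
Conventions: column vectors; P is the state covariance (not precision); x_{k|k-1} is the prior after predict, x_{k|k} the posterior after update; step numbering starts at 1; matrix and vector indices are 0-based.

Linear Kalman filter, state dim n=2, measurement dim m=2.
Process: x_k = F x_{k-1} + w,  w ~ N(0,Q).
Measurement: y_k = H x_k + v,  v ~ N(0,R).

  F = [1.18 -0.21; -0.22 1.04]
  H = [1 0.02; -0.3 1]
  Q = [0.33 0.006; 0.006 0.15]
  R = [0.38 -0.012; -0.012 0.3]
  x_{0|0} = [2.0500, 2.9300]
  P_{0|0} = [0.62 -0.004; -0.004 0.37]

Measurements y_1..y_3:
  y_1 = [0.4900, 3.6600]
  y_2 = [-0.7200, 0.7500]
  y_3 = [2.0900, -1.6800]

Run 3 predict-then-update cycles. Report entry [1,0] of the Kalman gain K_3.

step 1: x^-=[1.8037, 2.5962]  P^-=[1.2116 -0.2409; -0.2409 0.5820]  S=[1.5822 -0.6032; -0.6032 1.1356]  K=[0.7020 -0.1593; 0.0938 0.6260]  nu=[-1.3656, 1.6049]  x^+=[0.5894, 3.4728]  P^+=[0.2682 0.0243; 0.0243 0.1939]
step 2: x^-=[-0.0337, 3.4820]  P^-=[0.7000 -0.0751; -0.0751 0.3617]  S=[1.0771 -0.2894; -0.2894 0.7697]  K=[0.6106 -0.1408; 0.0791 0.5289]  nu=[-0.7559, -2.7421]  x^+=[-0.1093, 1.9720]  P^+=[0.2333 0.0204; 0.0204 0.1638]
step 3: x^-=[-0.5430, 2.0749]  P^-=[0.6520 -0.0643; -0.0643 0.3292]  S=[1.0295 -0.2650; -0.2650 0.7264]  K=[0.5959 -0.1405; 0.0743 0.5068]  nu=[2.5916, -3.9178]  x^+=[1.5515, 0.2820]  P^+=[0.2277 0.0190; 0.0190 0.1569]

K[1,0] = 0.0743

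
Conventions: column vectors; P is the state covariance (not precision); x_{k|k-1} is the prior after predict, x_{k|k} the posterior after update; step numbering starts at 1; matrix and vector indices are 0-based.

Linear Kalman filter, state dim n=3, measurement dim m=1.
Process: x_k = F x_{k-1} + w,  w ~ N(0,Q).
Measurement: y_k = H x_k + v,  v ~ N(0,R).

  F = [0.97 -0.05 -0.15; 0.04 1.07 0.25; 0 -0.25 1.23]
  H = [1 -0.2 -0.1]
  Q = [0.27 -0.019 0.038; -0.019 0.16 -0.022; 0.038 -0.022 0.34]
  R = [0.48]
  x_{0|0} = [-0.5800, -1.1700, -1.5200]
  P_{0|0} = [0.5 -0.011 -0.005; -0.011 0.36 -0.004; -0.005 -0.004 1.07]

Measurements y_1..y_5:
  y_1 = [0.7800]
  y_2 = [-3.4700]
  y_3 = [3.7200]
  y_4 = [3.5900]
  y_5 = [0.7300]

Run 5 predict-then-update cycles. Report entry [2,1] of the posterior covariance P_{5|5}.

step 1: x^-=[-0.2761, -1.6551, -1.5771]  P^-=[0.7679 -0.0709 -0.1581; -0.0709 0.6367 0.2056; -0.1581 0.2056 1.9838]  S=[1.3614]  K=[0.5861; -0.1607; -0.2921]  nu=[0.5674]  x^+=[0.0564, -1.7463, -1.7428]  P^+=[0.3003 0.0573 0.0749; 0.0573 0.6015 0.1417; 0.0749 0.1417 1.8676]
step 2: x^-=[0.4035, -2.3020, -1.7071]  P^-=[0.5708 -0.0570 -0.2270; -0.0570 1.0481 0.5721; -0.2270 0.5721 3.1160]  S=[1.2150]  K=[0.4979; -0.2665; -0.5375]  nu=[-4.5046]  x^+=[-1.8393, -1.1015, 0.7140]  P^+=[0.2696 0.1042 0.0981; 0.1042 0.9618 0.3981; 0.0981 0.3981 2.7650]
step 3: x^-=[-1.8361, -1.0737, 1.1536]  P^-=[0.5556 -0.1014 -0.3779; -0.1014 1.6583 1.0738; -0.3779 1.0738 4.3385]  S=[1.3044]  K=[0.4705; -0.4143; -0.7869]  nu=[5.4567]  x^+=[0.7311, -3.3343, -3.1405]  P^+=[0.2669 0.1529 0.1051; 0.1529 1.4344 0.6486; 0.1051 0.6486 3.5307]
step 4: x^-=[1.3470, -4.3235, -3.0293]  P^-=[0.5685 -0.1468 -0.5228; -0.1468 2.3855 1.4967; -0.5228 1.4967 5.3724]  S=[1.4208]  K=[0.4576; -0.5445; -0.9568]  nu=[1.0754]  x^+=[1.8391, -4.9090, -4.0582]  P^+=[0.2710 0.2072 0.0992; 0.2072 1.9643 0.7566; 0.0992 0.7566 4.0718]
step 5: x^-=[2.6381, -6.1936, -3.7643]  P^-=[0.5839 -0.1591 -0.6387; -0.1591 3.0884 1.6559; -0.6387 1.6559 6.1577]  S=[1.5066]  K=[0.4511; -0.6255; -1.0525]  nu=[-3.5232]  x^+=[1.0489, -3.9900, -0.0562]  P^+=[0.2774 0.2660 0.0765; 0.2660 2.4990 0.6641; 0.0765 0.6641 4.4889]

P_post[2,1] = 0.6641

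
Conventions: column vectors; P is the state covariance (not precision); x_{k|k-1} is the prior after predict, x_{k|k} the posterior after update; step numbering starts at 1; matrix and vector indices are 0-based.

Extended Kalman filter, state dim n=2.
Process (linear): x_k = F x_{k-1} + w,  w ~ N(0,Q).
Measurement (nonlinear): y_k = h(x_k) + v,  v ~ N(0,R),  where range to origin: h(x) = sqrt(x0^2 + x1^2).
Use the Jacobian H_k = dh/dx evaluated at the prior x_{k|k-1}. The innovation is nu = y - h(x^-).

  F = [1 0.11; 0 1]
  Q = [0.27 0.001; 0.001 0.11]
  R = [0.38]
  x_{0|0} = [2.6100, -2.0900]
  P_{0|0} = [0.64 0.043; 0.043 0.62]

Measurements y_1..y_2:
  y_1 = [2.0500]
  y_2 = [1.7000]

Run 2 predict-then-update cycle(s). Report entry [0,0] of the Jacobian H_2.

step 1: x^-=[2.3801, -2.0900]  P^-=[0.9270 0.1122; 0.1122 0.7300]  H_jac=[0.7514 -0.6598]  S=[1.1100]  K=[0.5608; -0.3580]  nu=[-1.1175]  x^+=[1.7534, -1.6899]  P^+=[0.5778 0.3351; 0.3351 0.5877]
step 2: x^-=[1.5675, -1.6899]  P^-=[0.9287 0.4007; 0.4007 0.6977]  H_jac=[0.6800 -0.7332]  S=[0.7850]  K=[0.4303; -0.3046]  nu=[-0.6050]  x^+=[1.3072, -1.5057]  P^+=[0.7833 0.5036; 0.5036 0.6249]

H_jac[0,0] = 0.6800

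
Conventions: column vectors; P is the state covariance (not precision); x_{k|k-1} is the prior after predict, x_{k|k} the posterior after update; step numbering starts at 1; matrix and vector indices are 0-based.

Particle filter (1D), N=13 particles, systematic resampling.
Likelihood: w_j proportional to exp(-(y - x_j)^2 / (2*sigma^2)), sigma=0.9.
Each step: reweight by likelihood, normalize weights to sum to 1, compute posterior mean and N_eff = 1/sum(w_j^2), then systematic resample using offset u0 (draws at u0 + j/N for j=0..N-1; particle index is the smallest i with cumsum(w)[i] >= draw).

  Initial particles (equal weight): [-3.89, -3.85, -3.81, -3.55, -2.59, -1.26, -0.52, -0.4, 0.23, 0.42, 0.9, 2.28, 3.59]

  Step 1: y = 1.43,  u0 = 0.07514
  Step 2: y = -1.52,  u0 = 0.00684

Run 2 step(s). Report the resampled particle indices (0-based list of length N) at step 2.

resampled_idx = [0, 0, 0, 0, 0, 0, 1, 1, 2, 2, 3, 4, 6]

step 1: w=[0.0000, 0.0000, 0.0000, 0.0000, 0.0000, 0.0042, 0.0352, 0.0466, 0.1514, 0.1962, 0.3097, 0.2358, 0.0207]  mean=0.9656  Neff=4.6115  idx=[7, 8, 8, 9, 9, 10, 10, 10, 10, 11, 11, 11, 12]
step 2: w=[0.4321, 0.1415, 0.1415, 0.0918, 0.0918, 0.0252, 0.0252, 0.0252, 0.0252, 0.0001, 0.0001, 0.0001, 0.0000]  mean=0.0611  Neff=4.0628  idx=[0, 0, 0, 0, 0, 0, 1, 1, 2, 2, 3, 4, 6]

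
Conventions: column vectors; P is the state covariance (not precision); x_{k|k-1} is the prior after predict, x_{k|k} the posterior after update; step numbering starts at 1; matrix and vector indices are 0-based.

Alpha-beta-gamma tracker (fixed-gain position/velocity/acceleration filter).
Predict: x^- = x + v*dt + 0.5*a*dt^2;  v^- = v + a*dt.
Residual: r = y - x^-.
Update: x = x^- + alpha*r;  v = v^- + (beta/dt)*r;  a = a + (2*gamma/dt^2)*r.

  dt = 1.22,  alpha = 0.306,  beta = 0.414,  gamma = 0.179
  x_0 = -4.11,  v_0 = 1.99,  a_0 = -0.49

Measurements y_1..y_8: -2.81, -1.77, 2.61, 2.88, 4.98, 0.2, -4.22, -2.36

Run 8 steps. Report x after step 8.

step 1: x_pred=-2.0469  r=-0.7631  x^+=-2.2804  v^+=1.1332  a^+=-0.6736
step 2: x_pred=-1.3991  r=-0.3709  x^+=-1.5126  v^+=0.1856  a^+=-0.7628
step 3: x_pred=-1.8538  r=4.4638  x^+=-0.4879  v^+=0.7698  a^+=0.3109
step 4: x_pred=0.6827  r=2.1973  x^+=1.3551  v^+=1.8947  a^+=0.8394
step 5: x_pred=4.2913  r=0.6887  x^+=4.5021  v^+=3.1525  a^+=1.0050
step 6: x_pred=9.0961  r=-8.8961  x^+=6.3739  v^+=1.3598  a^+=-1.1347
step 7: x_pred=7.1885  r=-11.4085  x^+=3.6975  v^+=-3.8959  a^+=-3.8787
step 8: x_pred=-3.9421  r=1.5821  x^+=-3.4580  v^+=-8.0911  a^+=-3.4982

x_post = -3.4580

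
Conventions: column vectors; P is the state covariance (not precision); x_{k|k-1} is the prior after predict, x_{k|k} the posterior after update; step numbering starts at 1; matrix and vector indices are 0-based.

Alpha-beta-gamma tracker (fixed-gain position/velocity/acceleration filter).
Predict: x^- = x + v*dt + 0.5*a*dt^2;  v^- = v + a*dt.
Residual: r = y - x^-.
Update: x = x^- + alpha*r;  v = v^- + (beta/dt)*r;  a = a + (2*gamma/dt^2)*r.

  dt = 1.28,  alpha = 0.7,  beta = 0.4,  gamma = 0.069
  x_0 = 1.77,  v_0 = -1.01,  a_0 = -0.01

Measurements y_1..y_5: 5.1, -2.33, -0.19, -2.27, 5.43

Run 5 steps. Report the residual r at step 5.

step 1: x_pred=0.4690  r=4.6310  x^+=3.7107  v^+=0.4244  a^+=0.3801
step 2: x_pred=4.5653  r=-6.8953  x^+=-0.2614  v^+=-1.2439  a^+=-0.2007
step 3: x_pred=-2.0180  r=1.8280  x^+=-0.7384  v^+=-0.9296  a^+=-0.0467
step 4: x_pred=-1.9665  r=-0.3035  x^+=-2.1790  v^+=-1.0842  a^+=-0.0723
step 5: x_pred=-3.6260  r=9.0560  x^+=2.7132  v^+=1.6532  a^+=0.6905

resid = 9.0560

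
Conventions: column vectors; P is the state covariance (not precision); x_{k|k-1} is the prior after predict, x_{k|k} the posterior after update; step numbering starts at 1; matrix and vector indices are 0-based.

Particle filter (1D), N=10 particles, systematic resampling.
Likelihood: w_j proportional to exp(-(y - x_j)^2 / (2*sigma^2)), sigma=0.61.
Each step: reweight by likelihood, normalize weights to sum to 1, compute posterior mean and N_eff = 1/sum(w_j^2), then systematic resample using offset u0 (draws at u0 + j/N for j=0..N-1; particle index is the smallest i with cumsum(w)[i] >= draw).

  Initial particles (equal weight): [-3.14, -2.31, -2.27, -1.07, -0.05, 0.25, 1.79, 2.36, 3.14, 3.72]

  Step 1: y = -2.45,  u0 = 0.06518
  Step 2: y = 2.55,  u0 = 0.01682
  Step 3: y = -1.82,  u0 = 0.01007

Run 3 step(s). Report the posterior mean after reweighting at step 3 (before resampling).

post_mean = -2.2855

step 1: w=[0.2079, 0.3840, 0.3774, 0.0305, 0.0002, 0.0000, 0.0000, 0.0000, 0.0000, 0.0000]  mean=-2.4292  Neff=2.9937  idx=[0, 0, 1, 1, 1, 1, 2, 2, 2, 2]
step 2: w=[0.0000, 0.0000, 0.0932, 0.0932, 0.0932, 0.0932, 0.1568, 0.1568, 0.1568, 0.1568]  mean=-2.2849  Neff=7.5136  idx=[2, 3, 4, 5, 6, 6, 7, 8, 8, 9]
step 3: w=[0.0970, 0.0970, 0.0970, 0.0970, 0.1020, 0.1020, 0.1020, 0.1020, 0.1020, 0.1020]  mean=-2.2855  Neff=9.9939  idx=[0, 1, 2, 3, 4, 5, 6, 7, 8, 9]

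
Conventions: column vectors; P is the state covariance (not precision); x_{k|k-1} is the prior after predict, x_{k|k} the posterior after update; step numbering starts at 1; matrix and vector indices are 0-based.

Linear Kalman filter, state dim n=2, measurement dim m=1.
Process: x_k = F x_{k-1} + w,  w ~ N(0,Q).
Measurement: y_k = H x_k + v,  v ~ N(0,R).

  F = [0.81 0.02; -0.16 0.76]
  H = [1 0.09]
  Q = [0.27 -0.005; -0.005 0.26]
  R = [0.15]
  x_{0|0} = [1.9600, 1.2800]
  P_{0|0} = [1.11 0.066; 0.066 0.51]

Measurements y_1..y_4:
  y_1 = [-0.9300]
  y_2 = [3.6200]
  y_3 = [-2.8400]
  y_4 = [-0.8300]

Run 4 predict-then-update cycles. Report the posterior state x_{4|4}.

step 1: x^-=[1.6132, 0.6592]  P^-=[1.0006 -0.1007; -0.1007 0.5669]  S=[1.1371]  K=[0.8720; -0.0437]  nu=[-2.6025]  x^+=[-0.6562, 0.7729]  P^+=[0.1360 -0.0574; -0.0574 0.5648]
step 2: x^-=[-0.5161, 0.6924]  P^-=[0.3576 -0.0492; -0.0492 0.6036]  S=[0.5036]  K=[0.7012; 0.0102]  nu=[4.0738]  x^+=[2.3406, 0.7340]  P^+=[0.1099 -0.0528; -0.0528 0.6036]
step 3: x^-=[1.9105, 0.1834]  P^-=[0.3407 -0.0424; -0.0424 0.6243]  S=[0.4881]  K=[0.6901; 0.0282]  nu=[-4.7670]  x^+=[-1.3794, 0.0488]  P^+=[0.1082 -0.0519; -0.0519 0.6239]
step 4: x^-=[-1.1163, 0.2577]  P^-=[0.3396 -0.0413; -0.0413 0.6358]  S=[0.4873]  K=[0.6892; 0.0326]  nu=[0.2631]  x^+=[-0.9350, 0.2663]  P^+=[0.1081 -0.0523; -0.0523 0.6352]

x_post = [-0.9350, 0.2663]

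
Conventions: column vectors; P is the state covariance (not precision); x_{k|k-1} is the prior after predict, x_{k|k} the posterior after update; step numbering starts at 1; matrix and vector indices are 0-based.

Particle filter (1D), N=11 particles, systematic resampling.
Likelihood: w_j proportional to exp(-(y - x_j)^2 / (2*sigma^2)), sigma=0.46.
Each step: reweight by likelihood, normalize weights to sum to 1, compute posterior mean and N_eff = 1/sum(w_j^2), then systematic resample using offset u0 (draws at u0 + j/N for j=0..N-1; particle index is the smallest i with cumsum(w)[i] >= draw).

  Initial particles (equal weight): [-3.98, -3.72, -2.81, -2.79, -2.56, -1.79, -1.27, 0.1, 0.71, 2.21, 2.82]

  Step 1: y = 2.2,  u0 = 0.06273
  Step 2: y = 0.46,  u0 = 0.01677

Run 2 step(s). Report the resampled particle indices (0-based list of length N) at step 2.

step 1: w=[0.0000, 0.0000, 0.0000, 0.0000, 0.0000, 0.0000, 0.0000, 0.0000, 0.0037, 0.7099, 0.2863]  mean=2.3790  Neff=1.7065  idx=[9, 9, 9, 9, 9, 9, 9, 9, 10, 10, 10]
step 2: w=[0.1249, 0.1249, 0.1249, 0.1249, 0.1249, 0.1249, 0.1249, 0.1249, 0.0003, 0.0003, 0.0003]  mean=2.2106  Neff=8.0160  idx=[0, 0, 1, 2, 3, 3, 4, 5, 5, 6, 7]

resampled_idx = [0, 0, 1, 2, 3, 3, 4, 5, 5, 6, 7]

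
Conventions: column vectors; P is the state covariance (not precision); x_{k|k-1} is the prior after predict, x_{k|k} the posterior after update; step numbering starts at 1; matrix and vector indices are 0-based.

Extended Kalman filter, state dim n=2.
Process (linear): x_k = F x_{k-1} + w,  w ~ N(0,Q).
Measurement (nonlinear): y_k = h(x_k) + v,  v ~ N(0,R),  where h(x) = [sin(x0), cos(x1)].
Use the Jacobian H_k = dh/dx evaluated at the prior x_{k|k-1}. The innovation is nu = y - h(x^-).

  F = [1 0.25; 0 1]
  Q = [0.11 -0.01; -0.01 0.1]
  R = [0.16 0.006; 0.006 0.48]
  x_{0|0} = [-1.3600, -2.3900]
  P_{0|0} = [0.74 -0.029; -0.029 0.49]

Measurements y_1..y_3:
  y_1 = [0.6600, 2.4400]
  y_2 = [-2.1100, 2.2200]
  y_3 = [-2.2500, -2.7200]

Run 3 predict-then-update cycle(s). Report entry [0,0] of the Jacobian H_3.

step 1: x^-=[-1.9575, -2.3900]  P^-=[0.8661 0.0835; 0.0835 0.5900]  H_jac=[-0.3771 0.0000; 0.0000 0.6828]  S=[0.2832 -0.0155; -0.0155 0.7551]  K=[-1.1506 0.0519; -0.0821 0.5318]  nu=[1.5862, 3.1706]  x^+=[-3.6180, -0.8339]  P^+=[0.4873 0.0264; 0.0264 0.3732]
step 2: x^-=[-3.8265, -0.8339]  P^-=[0.6338 0.1097; 0.1097 0.4732]  H_jac=[-0.7745 0.0000; 0.0000 0.7406]  S=[0.5402 -0.0569; -0.0569 0.7395]  K=[-0.9045 0.0402; -0.1082 0.4655]  nu=[-2.7426, 1.5480]  x^+=[-1.2835, 0.1834]  P^+=[0.1866 0.0187; 0.0187 0.3008]
step 3: x^-=[-1.2377, 0.1834]  P^-=[0.3247 0.0840; 0.0840 0.4008]  H_jac=[0.3270 0.0000; 0.0000 -0.1824]  S=[0.1947 0.0010; 0.0010 0.4933]  K=[0.5455 -0.0321; 0.1417 -0.1485]  nu=[-1.3050, -3.7032]  x^+=[-1.8305, 0.5483]  P^+=[0.2663 0.0666; 0.0666 0.3861]

H_jac[0,0] = 0.3270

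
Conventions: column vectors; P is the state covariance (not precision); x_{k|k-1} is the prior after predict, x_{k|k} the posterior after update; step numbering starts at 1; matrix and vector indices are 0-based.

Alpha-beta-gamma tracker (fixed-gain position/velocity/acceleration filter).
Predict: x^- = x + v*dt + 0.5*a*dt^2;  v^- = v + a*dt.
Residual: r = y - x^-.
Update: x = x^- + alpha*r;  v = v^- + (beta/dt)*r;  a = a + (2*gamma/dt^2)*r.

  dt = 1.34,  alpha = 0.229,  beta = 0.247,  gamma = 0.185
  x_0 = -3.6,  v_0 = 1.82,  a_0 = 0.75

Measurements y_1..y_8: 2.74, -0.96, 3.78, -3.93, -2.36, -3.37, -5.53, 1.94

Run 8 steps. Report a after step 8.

step 1: x_pred=-0.4878  r=3.2279  x^+=0.2513  v^+=3.4200  a^+=1.4151
step 2: x_pred=6.1046  r=-7.0646  x^+=4.4868  v^+=4.0140  a^+=-0.0406
step 3: x_pred=9.8292  r=-6.0492  x^+=8.4439  v^+=2.8446  a^+=-1.2871
step 4: x_pred=11.1001  r=-15.0301  x^+=7.6582  v^+=-1.6506  a^+=-4.3842
step 5: x_pred=1.5103  r=-3.8703  x^+=0.6240  v^+=-8.2388  a^+=-5.1817
step 6: x_pred=-15.0681  r=11.6981  x^+=-12.3892  v^+=-13.0260  a^+=-2.7712
step 7: x_pred=-32.3321  r=26.8021  x^+=-26.1944  v^+=-11.7990  a^+=2.7516
step 8: x_pred=-39.5347  r=41.4747  x^+=-30.0370  v^+=-0.4669  a^+=11.2979

a_post = 11.2979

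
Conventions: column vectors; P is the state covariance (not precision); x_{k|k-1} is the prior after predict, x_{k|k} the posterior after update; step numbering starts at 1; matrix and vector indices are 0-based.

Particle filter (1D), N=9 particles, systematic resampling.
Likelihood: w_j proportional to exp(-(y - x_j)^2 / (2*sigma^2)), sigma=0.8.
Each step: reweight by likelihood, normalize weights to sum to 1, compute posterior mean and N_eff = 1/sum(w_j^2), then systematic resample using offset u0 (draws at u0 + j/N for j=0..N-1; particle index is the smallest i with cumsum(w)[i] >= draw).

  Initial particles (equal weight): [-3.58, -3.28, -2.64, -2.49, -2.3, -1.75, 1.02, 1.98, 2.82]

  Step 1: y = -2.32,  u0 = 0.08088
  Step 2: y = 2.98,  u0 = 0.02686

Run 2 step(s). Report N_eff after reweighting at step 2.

step 1: w=[0.0650, 0.1093, 0.2073, 0.2196, 0.2245, 0.1742, 0.0000, 0.0000, 0.0000]  mean=-2.5066  Neff=5.3151  idx=[1, 2, 2, 3, 3, 4, 4, 5, 5]
step 2: w=[0.0000, 0.0004, 0.0004, 0.0014, 0.0014, 0.0067, 0.0067, 0.4916, 0.4916]  mean=-1.7600  Neff=2.0684  idx=[7, 7, 7, 7, 7, 8, 8, 8, 8]

N_eff = 2.0684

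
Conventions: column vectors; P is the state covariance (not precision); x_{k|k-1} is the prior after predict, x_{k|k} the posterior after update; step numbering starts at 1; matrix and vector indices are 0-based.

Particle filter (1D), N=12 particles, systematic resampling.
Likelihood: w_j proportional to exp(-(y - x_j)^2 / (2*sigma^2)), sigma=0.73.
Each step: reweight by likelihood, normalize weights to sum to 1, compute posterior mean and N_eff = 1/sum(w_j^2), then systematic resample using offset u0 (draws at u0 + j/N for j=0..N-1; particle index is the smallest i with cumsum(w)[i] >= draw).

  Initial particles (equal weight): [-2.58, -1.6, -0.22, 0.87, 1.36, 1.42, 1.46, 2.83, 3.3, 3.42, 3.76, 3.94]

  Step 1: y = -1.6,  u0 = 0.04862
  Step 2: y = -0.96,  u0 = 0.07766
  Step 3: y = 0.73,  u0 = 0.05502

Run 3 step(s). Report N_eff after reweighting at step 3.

step 1: w=[0.2574, 0.6339, 0.1062, 0.0021, 0.0002, 0.0001, 0.0001, 0.0000, 0.0000, 0.0000, 0.0000, 0.0000]  mean=-1.6995  Neff=2.0859  idx=[0, 0, 0, 1, 1, 1, 1, 1, 1, 1, 1, 2]
step 2: w=[0.0135, 0.0135, 0.0135, 0.1081, 0.1081, 0.1081, 0.1081, 0.1081, 0.1081, 0.1081, 0.1081, 0.0949]  mean=-1.5088  Neff=9.7108  idx=[3, 4, 4, 5, 6, 7, 7, 8, 9, 10, 11, 11]
step 3: w=[0.0067, 0.0067, 0.0067, 0.0067, 0.0067, 0.0067, 0.0067, 0.0067, 0.0067, 0.0067, 0.4666, 0.4666]  mean=-0.3121  Neff=2.2940  idx=[8, 10, 10, 10, 10, 10, 11, 11, 11, 11, 11, 11]

N_eff = 2.2940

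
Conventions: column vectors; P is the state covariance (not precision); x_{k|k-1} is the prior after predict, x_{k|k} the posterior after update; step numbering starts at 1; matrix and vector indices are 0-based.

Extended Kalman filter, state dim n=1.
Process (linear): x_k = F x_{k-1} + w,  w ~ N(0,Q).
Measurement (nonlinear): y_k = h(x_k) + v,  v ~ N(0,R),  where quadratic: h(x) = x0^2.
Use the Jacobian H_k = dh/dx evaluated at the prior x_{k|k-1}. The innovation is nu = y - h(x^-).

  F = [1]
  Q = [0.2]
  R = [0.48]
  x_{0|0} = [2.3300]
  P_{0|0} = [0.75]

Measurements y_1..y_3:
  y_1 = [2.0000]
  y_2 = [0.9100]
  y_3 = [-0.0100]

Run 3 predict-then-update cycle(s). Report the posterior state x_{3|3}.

step 1: x^-=[2.3300]  P^-=[0.9500]  H_jac=[4.6600]  S=[21.1098]  K=[0.2097]  nu=[-3.4289]  x^+=[1.6109]  P^+=[0.0216]
step 2: x^-=[1.6109]  P^-=[0.2216]  H_jac=[3.2218]  S=[2.7803]  K=[0.2568]  nu=[-1.6850]  x^+=[1.1782]  P^+=[0.0383]
step 3: x^-=[1.1782]  P^-=[0.2383]  H_jac=[2.3564]  S=[1.8030]  K=[0.3114]  nu=[-1.3982]  x^+=[0.7428]  P^+=[0.0634]

x_post = [0.7428]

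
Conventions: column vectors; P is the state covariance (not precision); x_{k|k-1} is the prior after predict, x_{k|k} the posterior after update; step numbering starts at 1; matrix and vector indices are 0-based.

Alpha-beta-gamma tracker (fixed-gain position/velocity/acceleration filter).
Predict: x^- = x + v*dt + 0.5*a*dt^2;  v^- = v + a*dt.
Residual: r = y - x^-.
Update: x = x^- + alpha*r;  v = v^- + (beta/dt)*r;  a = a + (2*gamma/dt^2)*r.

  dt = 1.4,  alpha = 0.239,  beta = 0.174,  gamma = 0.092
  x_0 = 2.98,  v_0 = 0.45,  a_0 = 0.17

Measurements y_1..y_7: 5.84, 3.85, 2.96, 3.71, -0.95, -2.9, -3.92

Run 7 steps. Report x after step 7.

x_post = -6.0799

step 1: x_pred=3.7766  r=2.0634  x^+=4.2698  v^+=0.9445  a^+=0.3637
step 2: x_pred=5.9484  r=-2.0984  x^+=5.4469  v^+=1.1928  a^+=0.1667
step 3: x_pred=7.2802  r=-4.3202  x^+=6.2477  v^+=0.8893  a^+=-0.2389
step 4: x_pred=7.2586  r=-3.5486  x^+=6.4105  v^+=0.1138  a^+=-0.5720
step 5: x_pred=6.0093  r=-6.9593  x^+=4.3460  v^+=-1.5519  a^+=-1.2253
step 6: x_pred=0.9726  r=-3.8726  x^+=0.0470  v^+=-3.7487  a^+=-1.5889
step 7: x_pred=-6.7582  r=2.8382  x^+=-6.0799  v^+=-5.6203  a^+=-1.3224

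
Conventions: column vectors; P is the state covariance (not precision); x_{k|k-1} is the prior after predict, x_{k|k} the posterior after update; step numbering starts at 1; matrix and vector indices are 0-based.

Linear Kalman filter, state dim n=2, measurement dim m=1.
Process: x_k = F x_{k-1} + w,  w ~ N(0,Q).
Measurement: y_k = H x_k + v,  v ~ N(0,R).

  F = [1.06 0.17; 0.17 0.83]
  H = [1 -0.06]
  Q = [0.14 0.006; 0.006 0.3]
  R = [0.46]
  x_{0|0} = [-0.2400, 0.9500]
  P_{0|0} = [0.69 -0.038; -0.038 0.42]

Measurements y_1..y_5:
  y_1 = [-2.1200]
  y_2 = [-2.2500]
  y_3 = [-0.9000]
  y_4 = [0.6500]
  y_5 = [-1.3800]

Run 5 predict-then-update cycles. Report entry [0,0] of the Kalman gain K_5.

step 1: x^-=[-0.0929, 0.7477]  P^-=[0.9137 0.1551; 0.1551 0.5986]  S=[1.3573]  K=[0.6664; 0.0878]  nu=[-1.9822]  x^+=[-1.4138, 0.5737]  P^+=[0.3111 0.0757; 0.0757 0.5881]
step 2: x^-=[-1.4011, 0.2358]  P^-=[0.5338 0.2138; 0.2138 0.7355]  S=[0.9708]  K=[0.5366; 0.1748]  nu=[-0.8348]  x^+=[-1.8490, 0.0899]  P^+=[0.2542 0.1227; 0.1227 0.7058]
step 3: x^-=[-1.9447, -0.2397]  P^-=[0.4903 0.2629; 0.2629 0.8282]  S=[0.9217]  K=[0.5148; 0.2314]  nu=[1.0303]  x^+=[-1.4143, -0.0013]  P^+=[0.2460 0.1532; 0.1532 0.7789]
step 4: x^-=[-1.4994, -0.2415]  P^-=[0.4941 0.2994; 0.2994 0.8869]  S=[0.9214]  K=[0.5168; 0.2672]  nu=[2.1349]  x^+=[-0.3961, 0.3289]  P^+=[0.2480 0.1722; 0.1722 0.8211]
step 5: x^-=[-0.3640, 0.2057]  P^-=[0.5045 0.3230; 0.3230 0.9214]  S=[0.9290]  K=[0.5222; 0.2882]  nu=[-1.0037]  x^+=[-0.8881, -0.0836]  P^+=[0.2512 0.1832; 0.1832 0.8443]

K[0,0] = 0.5222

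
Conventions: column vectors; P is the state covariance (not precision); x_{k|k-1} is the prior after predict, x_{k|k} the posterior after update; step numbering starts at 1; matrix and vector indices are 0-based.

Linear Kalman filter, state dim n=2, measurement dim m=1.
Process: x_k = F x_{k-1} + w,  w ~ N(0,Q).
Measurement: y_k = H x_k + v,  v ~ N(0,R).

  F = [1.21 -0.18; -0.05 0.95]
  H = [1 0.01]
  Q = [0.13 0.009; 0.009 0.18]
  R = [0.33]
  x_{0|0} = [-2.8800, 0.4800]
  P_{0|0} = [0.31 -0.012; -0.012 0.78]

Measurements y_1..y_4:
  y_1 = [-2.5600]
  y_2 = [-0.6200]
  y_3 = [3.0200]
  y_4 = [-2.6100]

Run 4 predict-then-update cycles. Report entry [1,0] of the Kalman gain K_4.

step 1: x^-=[-3.5712, 0.6000]  P^-=[0.6144 -0.1570; -0.1570 0.8859]  S=[0.9413]  K=[0.6510; -0.1574]  nu=[1.0052]  x^+=[-2.9168, 0.4418]  P^+=[0.2154 -0.0606; -0.0606 0.8625]
step 2: x^-=[-3.6089, 0.5655]  P^-=[0.4998 -0.2217; -0.2217 0.9647]  S=[0.8254]  K=[0.6028; -0.2569]  nu=[2.9832]  x^+=[-1.8107, -0.2009]  P^+=[0.1999 -0.0939; -0.0939 0.9103]
step 3: x^-=[-2.1548, -0.1003]  P^-=[0.4930 -0.2675; -0.2675 1.0109]  S=[0.8177]  K=[0.5996; -0.3148]  nu=[5.1758]  x^+=[0.9486, -1.7295]  P^+=[0.1990 -0.1132; -0.1132 0.9299]
step 4: x^-=[1.4591, -1.6904]  P^-=[0.5008 -0.2932; -0.2932 1.0305]  S=[0.8250]  K=[0.6034; -0.3428]  nu=[-4.0522]  x^+=[-0.9861, -0.3011]  P^+=[0.2004 -0.1225; -0.1225 0.9335]

K[1,0] = -0.3428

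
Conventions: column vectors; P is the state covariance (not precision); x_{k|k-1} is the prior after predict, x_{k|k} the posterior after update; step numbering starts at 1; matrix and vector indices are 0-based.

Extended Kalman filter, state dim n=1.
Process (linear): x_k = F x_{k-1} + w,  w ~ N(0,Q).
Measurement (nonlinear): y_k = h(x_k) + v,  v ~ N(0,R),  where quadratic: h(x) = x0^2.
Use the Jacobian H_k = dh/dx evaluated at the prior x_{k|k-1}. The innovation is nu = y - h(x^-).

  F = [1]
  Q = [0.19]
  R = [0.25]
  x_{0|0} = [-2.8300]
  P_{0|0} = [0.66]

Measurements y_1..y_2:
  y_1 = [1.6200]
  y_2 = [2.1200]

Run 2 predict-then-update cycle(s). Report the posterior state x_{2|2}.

step 1: x^-=[-2.8300]  P^-=[0.8500]  H_jac=[-5.6600]  S=[27.4803]  K=[-0.1751]  nu=[-6.3889]  x^+=[-1.7115]  P^+=[0.0077]
step 2: x^-=[-1.7115]  P^-=[0.1977]  H_jac=[-3.4230]  S=[2.5668]  K=[-0.2637]  nu=[-0.8092]  x^+=[-1.4981]  P^+=[0.0193]

x_post = [-1.4981]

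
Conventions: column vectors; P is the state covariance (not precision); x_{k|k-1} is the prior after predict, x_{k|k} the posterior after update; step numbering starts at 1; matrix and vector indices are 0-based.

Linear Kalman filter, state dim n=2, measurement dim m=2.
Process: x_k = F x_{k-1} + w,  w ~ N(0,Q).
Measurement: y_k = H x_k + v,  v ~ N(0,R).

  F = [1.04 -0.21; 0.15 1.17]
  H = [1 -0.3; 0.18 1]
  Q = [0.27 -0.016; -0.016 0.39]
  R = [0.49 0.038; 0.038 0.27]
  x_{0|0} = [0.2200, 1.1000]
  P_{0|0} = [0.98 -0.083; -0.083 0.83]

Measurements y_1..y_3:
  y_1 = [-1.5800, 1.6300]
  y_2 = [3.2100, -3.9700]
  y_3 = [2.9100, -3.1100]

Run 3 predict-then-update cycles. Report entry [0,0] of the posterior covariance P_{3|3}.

P_post[0,0] = 0.2623

step 1: x^-=[-0.0022, 1.3200]  P^-=[1.4028 -0.1654; -0.1654 1.5191]  S=[2.1288 -0.3217; -0.3217 1.7750]  K=[0.7091 0.1776; -0.1696 0.8083]  nu=[-1.1818, 0.3104]  x^+=[-0.7851, 1.7714]  P^+=[0.3574 0.0106; 0.0106 0.2099]
step 2: x^-=[-1.1885, 1.9547]  P^-=[0.6612 0.0007; 0.0007 0.6891]  S=[1.2128 -0.0490; -0.0490 0.9808]  K=[0.5511 0.1496; -0.1417 0.6956]  nu=[4.9849, -5.7108]  x^+=[0.7040, -2.7245]  P^+=[0.2790 0.0111; 0.0111 0.1804]
step 3: x^-=[1.3043, -3.0821]  P^-=[0.5749 -0.0036; -0.0036 0.6472]  S=[1.1253 -0.0561; -0.0561 0.9345]  K=[0.5187 0.1380; -0.1417 0.6833]  nu=[0.6811, -0.2627]  x^+=[1.6214, -3.3581]  P^+=[0.2623 0.0097; 0.0097 0.1774]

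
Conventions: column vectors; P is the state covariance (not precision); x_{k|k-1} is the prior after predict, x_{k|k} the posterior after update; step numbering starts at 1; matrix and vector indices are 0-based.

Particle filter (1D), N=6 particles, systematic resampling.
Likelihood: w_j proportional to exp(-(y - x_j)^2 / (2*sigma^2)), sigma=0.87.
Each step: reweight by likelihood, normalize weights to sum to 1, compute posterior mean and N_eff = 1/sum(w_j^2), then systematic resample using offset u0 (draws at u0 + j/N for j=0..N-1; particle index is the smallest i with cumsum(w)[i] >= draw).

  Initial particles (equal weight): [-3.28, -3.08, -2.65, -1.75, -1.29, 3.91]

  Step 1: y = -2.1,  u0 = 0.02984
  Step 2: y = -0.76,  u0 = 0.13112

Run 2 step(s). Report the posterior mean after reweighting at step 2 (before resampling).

post_mean = -1.6329

step 1: w=[0.1201, 0.1598, 0.2468, 0.2779, 0.1954, 0.0000]  mean=-2.2785  Neff=4.6236  idx=[0, 1, 2, 3, 3, 4]
step 2: w=[0.0075, 0.0142, 0.0469, 0.2597, 0.2597, 0.4121]  mean=-1.6329  Neff=3.2555  idx=[3, 3, 4, 5, 5, 5]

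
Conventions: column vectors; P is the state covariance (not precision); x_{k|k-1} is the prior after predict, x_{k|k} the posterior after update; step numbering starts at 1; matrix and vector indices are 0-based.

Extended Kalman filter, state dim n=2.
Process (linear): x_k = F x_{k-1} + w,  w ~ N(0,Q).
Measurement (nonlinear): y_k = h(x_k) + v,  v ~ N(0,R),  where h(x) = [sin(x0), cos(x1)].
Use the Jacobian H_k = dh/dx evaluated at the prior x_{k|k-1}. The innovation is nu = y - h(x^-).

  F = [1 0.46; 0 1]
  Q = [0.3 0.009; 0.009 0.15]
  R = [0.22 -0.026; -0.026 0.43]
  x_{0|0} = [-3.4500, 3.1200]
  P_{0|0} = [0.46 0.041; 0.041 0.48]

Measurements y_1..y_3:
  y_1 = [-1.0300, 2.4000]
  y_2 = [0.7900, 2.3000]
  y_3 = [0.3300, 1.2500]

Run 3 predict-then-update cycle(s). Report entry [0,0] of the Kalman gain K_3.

K[0,0] = -0.9682

step 1: x^-=[-2.0148, 3.1200]  P^-=[0.8993 0.2708; 0.2708 0.6300]  H_jac=[-0.4296 0.0000; 0.0000 -0.0216]  S=[0.3859 -0.0235; -0.0235 0.4303]  K=[-1.0051 -0.0685; -0.3043 -0.0482]  nu=[-0.1270, 3.3998]  x^+=[-2.1199, 2.9947]  P^+=[0.5106 0.1530; 0.1530 0.5939]
step 2: x^-=[-0.7424, 2.9947]  P^-=[1.0770 0.4352; 0.4352 0.7439]  H_jac=[0.7369 0.0000; 0.0000 -0.1464]  S=[0.8048 -0.0729; -0.0729 0.4459]  K=[0.9878 0.0187; 0.3820 -0.1817]  nu=[1.4660, 3.2892]  x^+=[0.7674, 2.9569]  P^+=[0.2943 0.1205; 0.1205 0.6017]
step 3: x^-=[2.1276, 2.9569]  P^-=[0.8324 0.4062; 0.4062 0.7517]  H_jac=[-0.5285 0.0000; 0.0000 -0.1836]  S=[0.4525 0.0134; 0.0134 0.4553]  K=[-0.9682 -0.1353; -0.4659 -0.2894]  nu=[-0.5190, 2.2330]  x^+=[2.3280, 2.5525]  P^+=[0.3964 0.1797; 0.1797 0.6117]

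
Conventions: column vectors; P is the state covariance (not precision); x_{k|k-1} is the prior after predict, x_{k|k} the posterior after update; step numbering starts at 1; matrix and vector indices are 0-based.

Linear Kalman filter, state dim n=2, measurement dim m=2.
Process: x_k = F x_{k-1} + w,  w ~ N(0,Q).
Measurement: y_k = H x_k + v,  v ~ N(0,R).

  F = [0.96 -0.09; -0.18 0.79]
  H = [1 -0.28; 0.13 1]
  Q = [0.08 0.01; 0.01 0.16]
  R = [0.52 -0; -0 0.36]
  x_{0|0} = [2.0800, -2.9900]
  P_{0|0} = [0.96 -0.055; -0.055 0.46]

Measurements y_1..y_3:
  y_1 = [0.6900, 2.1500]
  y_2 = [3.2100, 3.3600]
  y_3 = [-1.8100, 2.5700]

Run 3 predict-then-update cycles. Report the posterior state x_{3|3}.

step 1: x^-=[2.2659, -2.7365]  P^-=[0.9780 -0.2312; -0.2312 0.4938]  S=[1.6662 -0.2339; -0.2339 0.8102]  K=[0.6335 0.0544; -0.1474 0.5298]  nu=[-2.3421, 4.5919]  x^+=[1.0323, 0.0417]  P^+=[0.3231 -0.0224; -0.0224 0.1937]
step 2: x^-=[0.9872, -0.1529]  P^-=[0.3832 -0.0770; -0.0770 0.2977]  S=[0.9697 -0.1077; -0.1077 0.6442]  K=[0.4206 0.0282; -0.1179 0.4269]  nu=[2.1799, 3.3846]  x^+=[1.9995, 1.0349]  P^+=[0.2138 -0.0176; -0.0176 0.1560]
step 3: x^-=[1.8263, 0.4577]  P^-=[0.2813 -0.0517; -0.0517 0.2693]  S=[0.8514 -0.0886; -0.0886 0.6206]  K=[0.3501 0.0256; -0.1068 0.4078]  nu=[-3.5082, 1.8749]  x^+=[0.6462, 1.5971]  P^+=[0.1781 -0.0139; -0.0139 0.1486]

x_post = [0.6462, 1.5971]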